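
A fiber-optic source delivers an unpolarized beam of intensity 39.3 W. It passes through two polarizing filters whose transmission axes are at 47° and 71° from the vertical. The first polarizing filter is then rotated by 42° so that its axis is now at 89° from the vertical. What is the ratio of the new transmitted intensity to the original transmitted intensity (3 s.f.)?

I_new/I_old ≈ 1.08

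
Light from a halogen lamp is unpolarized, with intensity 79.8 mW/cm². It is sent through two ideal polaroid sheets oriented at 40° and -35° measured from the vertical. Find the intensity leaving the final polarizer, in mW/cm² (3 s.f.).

I ≈ 2.67 mW/cm²

Unpolarized light through the first polarizer → I₁ = 79.8 mW/cm²/2 = 39.9 mW/cm², polarized at 40°.
I₂ = I₁ · cos²(75°) = 39.9 · 0.06699 = 2.673 mW/cm².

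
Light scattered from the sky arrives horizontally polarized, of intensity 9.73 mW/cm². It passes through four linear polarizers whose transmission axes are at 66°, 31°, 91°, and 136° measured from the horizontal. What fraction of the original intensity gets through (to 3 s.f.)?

I/I₀ ≈ 0.0139

By Malus's law, I₁ = 9.73 mW/cm² · cos²(66°) = 1.61 mW/cm².
I₂ = I₁ · cos²(35°) = 1.61 · 0.671 = 1.08 mW/cm².
I₃ = I₂ · cos²(60°) = 1.08 · 0.25 = 0.27 mW/cm².
I₄ = I₃ · cos²(45°) = 0.27 · 0.5 = 0.135 mW/cm².
Transmitted fraction = 0.01388.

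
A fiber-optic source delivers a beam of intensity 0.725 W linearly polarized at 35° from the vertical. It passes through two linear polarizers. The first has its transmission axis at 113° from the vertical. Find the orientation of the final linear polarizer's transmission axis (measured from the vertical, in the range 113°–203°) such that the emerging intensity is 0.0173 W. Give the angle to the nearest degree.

θ ≈ 155°

By Malus's law, I₁ = I₀ cos²(113° − 35°) = I₀ cos²(78°) = 0.04323 I₀.
Target fraction: 0.0173 / 0.725 W = 0.02386 of I₀.
Need I₂/I₀ = 0.02386, so cos²(θ − 113°) = 0.02386 / 0.04323 = 0.552.
θ − 113° = arccos(√0.552) = 42.0°, giving θ ≈ 113 + 42.0 = 155.0°.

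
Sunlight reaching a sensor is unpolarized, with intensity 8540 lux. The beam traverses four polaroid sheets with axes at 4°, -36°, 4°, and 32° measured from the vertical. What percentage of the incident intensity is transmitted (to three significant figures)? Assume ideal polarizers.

Unpolarized light through the first polarizer → I₁ = 8540 lux/2 = 4270 lux, polarized at 4°.
I₂ = I₁ · cos²(40°) = 4270 · 0.5868 = 2506 lux.
I₃ = I₂ · cos²(40°) = 2506 · 0.5868 = 1470 lux.
I₄ = I₃ · cos²(28°) = 1470 · 0.7796 = 1146 lux.
That is 13.42% of the incident intensity.

≈ 13.4%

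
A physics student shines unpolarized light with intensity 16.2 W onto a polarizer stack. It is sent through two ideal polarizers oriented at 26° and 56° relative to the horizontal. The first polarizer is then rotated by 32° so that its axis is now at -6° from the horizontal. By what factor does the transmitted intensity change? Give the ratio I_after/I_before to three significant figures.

I_new/I_old ≈ 0.294

Before rotation:
Unpolarized light through the first polarizer → I₁ = ½ I₀, now polarized at 26°.
I₂ = I₁ cos²(56° − 26°) = 0.5 I₀ · cos²(30°) = 0.375 I₀.
After rotation:
Unpolarized light through the first polarizer → I₁ = ½ I₀, now polarized at -6°.
I₂ = I₁ cos²(56° + 6°) = 0.5 I₀ · cos²(62°) = 0.1102 I₀.
Ratio = 0.1102 / 0.375 = 0.2939.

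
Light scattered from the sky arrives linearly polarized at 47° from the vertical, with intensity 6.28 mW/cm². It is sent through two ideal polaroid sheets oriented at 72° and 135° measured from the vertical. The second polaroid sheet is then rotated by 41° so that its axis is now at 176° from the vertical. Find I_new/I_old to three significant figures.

I_new/I_old ≈ 0.284

Before rotation:
I₁ = I₀ cos²(72° − 47°) = I₀ cos²(25°) = 0.8214 I₀.
I₂ = I₁ cos²(135° − 72°) = 0.8214 I₀ · cos²(63°) = 0.1693 I₀.
After rotation:
I₁ = I₀ cos²(72° − 47°) = I₀ cos²(25°) = 0.8214 I₀.
Angle between axes 1 and 2: 76°. I₂ = 0.8214 I₀ · cos²(76°) = 0.04807 I₀.
Ratio = 0.04807 / 0.1693 = 0.284.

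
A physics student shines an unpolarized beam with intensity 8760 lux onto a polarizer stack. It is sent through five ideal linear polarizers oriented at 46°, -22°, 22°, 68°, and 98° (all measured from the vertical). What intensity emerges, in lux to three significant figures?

Unpolarized light through the first polarizer → I₁ = 8760 lux/2 = 4380 lux, polarized at 46°.
I₂ = I₁ · cos²(68°) = 4380 · 0.1403 = 614.6 lux.
I₃ = I₂ · cos²(44°) = 614.6 · 0.5174 = 318 lux.
I₄ = I₃ · cos²(46°) = 318 · 0.4826 = 153.5 lux.
I₅ = I₄ · cos²(30°) = 153.5 · 0.75 = 115.1 lux.

I ≈ 115 lux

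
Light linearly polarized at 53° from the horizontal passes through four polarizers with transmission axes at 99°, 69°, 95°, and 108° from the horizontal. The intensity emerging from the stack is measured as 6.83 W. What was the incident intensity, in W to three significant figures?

I₀ ≈ 24.6 W

I₁ = I₀ cos²(99° − 53°) = I₀ cos²(46°) = 0.4826 I₀.
I₂ = I₁ cos²(69° − 99°) = 0.4826 I₀ · cos²(30°) = 0.3619 I₀.
I₃ = I₂ cos²(95° − 69°) = 0.3619 I₀ · cos²(26°) = 0.2924 I₀.
I₄ = I₃ cos²(108° − 95°) = 0.2924 I₀ · cos²(13°) = 0.2776 I₀.
So 6.83 W = 0.2776 I₀, giving I₀ = 6.83/0.2776 = 24.61 W.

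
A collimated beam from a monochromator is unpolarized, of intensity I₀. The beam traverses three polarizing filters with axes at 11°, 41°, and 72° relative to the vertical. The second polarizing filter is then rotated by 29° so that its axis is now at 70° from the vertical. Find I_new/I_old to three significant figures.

I_new/I_old ≈ 0.481

Before rotation:
Unpolarized light through the first polarizer → I₁ = ½ I₀, now polarized at 11°.
I₂ = I₁ cos²(41° − 11°) = 0.5 I₀ · cos²(30°) = 0.375 I₀.
I₃ = I₂ cos²(72° − 41°) = 0.375 I₀ · cos²(31°) = 0.2755 I₀.
After rotation:
Unpolarized light through the first polarizer → I₁ = ½ I₀, now polarized at 11°.
I₂ = I₁ cos²(70° − 11°) = 0.5 I₀ · cos²(59°) = 0.1326 I₀.
I₃ = I₂ cos²(72° − 70°) = 0.1326 I₀ · cos²(2°) = 0.1325 I₀.
Ratio = 0.1325 / 0.2755 = 0.4808.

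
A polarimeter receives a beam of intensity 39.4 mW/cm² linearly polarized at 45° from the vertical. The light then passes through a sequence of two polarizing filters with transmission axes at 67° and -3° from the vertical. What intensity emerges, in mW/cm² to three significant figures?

I₁ = 39.4 mW/cm² · cos²(22°) = 33.87 mW/cm².
I₂ = I₁ · cos²(70°) = 33.87 · 0.117 = 3.962 mW/cm².

I ≈ 3.96 mW/cm²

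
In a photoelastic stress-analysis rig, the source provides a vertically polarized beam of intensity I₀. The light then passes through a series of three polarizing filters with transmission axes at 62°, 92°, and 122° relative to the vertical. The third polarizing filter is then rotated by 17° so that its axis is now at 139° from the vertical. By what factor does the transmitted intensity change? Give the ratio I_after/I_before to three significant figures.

Before rotation:
I₁ = I₀ cos²(62° − 0°) = I₀ cos²(62°) = 0.2204 I₀.
I₂ = I₁ cos²(92° − 62°) = 0.2204 I₀ · cos²(30°) = 0.1653 I₀.
I₃ = I₂ cos²(122° − 92°) = 0.1653 I₀ · cos²(30°) = 0.124 I₀.
After rotation:
I₁ = I₀ cos²(62° − 0°) = I₀ cos²(62°) = 0.2204 I₀.
I₂ = I₁ cos²(92° − 62°) = 0.2204 I₀ · cos²(30°) = 0.1653 I₀.
I₃ = I₂ cos²(139° − 92°) = 0.1653 I₀ · cos²(47°) = 0.07689 I₀.
Ratio = 0.07689 / 0.124 = 0.6202.

I_new/I_old ≈ 0.620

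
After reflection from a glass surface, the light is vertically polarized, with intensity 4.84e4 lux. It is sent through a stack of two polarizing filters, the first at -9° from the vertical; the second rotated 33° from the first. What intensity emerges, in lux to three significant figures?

I ≈ 3.32e4 lux

I₁ = 4.84e4 lux · cos²(9°) = 4.722e+04 lux.
I₂ = I₁ · cos²(33°) = 4.722e+04 · 0.7034 = 3.321e+04 lux.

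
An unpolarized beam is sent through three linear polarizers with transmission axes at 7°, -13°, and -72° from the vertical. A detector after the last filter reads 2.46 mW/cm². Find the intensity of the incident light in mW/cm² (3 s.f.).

Unpolarized light through the first polarizer → I₁ = ½ I₀, now polarized at 7°.
I₂ = I₁ cos²(-13° − 7°) = 0.5 I₀ · cos²(20°) = 0.4415 I₀.
I₃ = I₂ cos²(-72° + 13°) = 0.4415 I₀ · cos²(59°) = 0.1171 I₀.
So 2.46 mW/cm² = 0.1171 I₀, giving I₀ = 2.46/0.1171 = 21 mW/cm².

I₀ ≈ 21.0 mW/cm²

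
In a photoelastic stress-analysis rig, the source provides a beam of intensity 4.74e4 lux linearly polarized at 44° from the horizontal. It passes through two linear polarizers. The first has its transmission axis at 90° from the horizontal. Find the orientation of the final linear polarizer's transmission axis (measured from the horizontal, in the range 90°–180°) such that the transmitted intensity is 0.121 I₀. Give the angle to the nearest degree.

I₁ = I₀ cos²(90° − 44°) = I₀ cos²(46°) = 0.4826 I₀.
Need I₂/I₀ = 0.121, so cos²(θ − 90°) = 0.121 / 0.4826 = 0.2508.
θ − 90° = arccos(√0.2508) = 60.0°, giving θ ≈ 90 + 60.0 = 150.0°.

θ ≈ 150°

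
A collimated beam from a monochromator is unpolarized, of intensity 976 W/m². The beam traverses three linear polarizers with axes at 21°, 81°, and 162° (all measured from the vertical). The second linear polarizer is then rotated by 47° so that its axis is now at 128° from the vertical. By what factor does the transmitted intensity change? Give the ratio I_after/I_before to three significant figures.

I_new/I_old ≈ 9.60

Before rotation:
Unpolarized light through the first polarizer → I₁ = ½ I₀, now polarized at 21°.
I₂ = I₁ cos²(81° − 21°) = 0.5 I₀ · cos²(60°) = 0.125 I₀.
I₃ = I₂ cos²(162° − 81°) = 0.125 I₀ · cos²(81°) = 0.003059 I₀.
After rotation:
Unpolarized light through the first polarizer → I₁ = ½ I₀, now polarized at 21°.
Angle between axes 1 and 2: 73°. I₂ = 0.5 I₀ · cos²(73°) = 0.04274 I₀.
I₃ = I₂ cos²(162° − 128°) = 0.04274 I₀ · cos²(34°) = 0.02938 I₀.
Ratio = 0.02938 / 0.003059 = 9.603.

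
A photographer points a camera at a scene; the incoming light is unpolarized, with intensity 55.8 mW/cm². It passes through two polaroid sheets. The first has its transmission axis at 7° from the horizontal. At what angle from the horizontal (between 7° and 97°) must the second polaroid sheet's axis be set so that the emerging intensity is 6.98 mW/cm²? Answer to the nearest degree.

θ ≈ 67°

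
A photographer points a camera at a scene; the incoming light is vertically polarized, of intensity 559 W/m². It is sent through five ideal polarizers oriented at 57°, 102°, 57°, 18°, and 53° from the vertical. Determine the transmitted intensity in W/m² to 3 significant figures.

I₁ = 559 W/m² · cos²(57°) = 165.8 W/m².
I₂ = I₁ · cos²(45°) = 165.8 · 0.5 = 82.91 W/m².
I₃ = I₂ · cos²(45°) = 82.91 · 0.5 = 41.45 W/m².
I₄ = I₃ · cos²(39°) = 41.45 · 0.604 = 25.04 W/m².
I₅ = I₄ · cos²(35°) = 25.04 · 0.671 = 16.8 W/m².

I ≈ 16.8 W/m²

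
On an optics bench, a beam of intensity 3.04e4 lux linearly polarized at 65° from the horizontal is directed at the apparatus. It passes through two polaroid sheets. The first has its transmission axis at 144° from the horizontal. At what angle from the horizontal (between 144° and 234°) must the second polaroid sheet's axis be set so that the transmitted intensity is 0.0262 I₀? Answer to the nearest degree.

θ ≈ 176°

By Malus's law, I₁ = I₀ cos²(144° − 65°) = I₀ cos²(79°) = 0.03641 I₀.
Need I₂/I₀ = 0.0262, so cos²(θ − 144°) = 0.0262 / 0.03641 = 0.7196.
θ − 144° = arccos(√0.7196) = 32.0°, giving θ ≈ 144 + 32.0 = 176.0°.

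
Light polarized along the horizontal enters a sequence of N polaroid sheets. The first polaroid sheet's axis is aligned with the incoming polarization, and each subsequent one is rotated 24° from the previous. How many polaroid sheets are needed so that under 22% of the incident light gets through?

N = 10

First polarizer is aligned with the polarization: full transmission.
Each further stage multiplies by cos²(24°) = 0.8346.
After N polarizers: T = 0.8346^(N−1). Require T < 0.22 ⇒ N−1 > ln(0.22)/ln(0.8346) = 8.37, so N−1 ≥ 9 and N = 10.
Check: N=10 gives T = 0.1964 < 0.22; N=9 gives T = 0.2353.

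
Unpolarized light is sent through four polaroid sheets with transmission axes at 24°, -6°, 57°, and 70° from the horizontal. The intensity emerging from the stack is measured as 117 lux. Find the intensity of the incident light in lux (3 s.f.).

Unpolarized light through the first polarizer → I₁ = ½ I₀, now polarized at 24°.
I₂ = I₁ cos²(-6° − 24°) = 0.5 I₀ · cos²(30°) = 0.375 I₀.
I₃ = I₂ cos²(57° + 6°) = 0.375 I₀ · cos²(63°) = 0.07729 I₀.
I₄ = I₃ cos²(70° − 57°) = 0.07729 I₀ · cos²(13°) = 0.07338 I₀.
So 117 lux = 0.07338 I₀, giving I₀ = 117/0.07338 = 1594 lux.

I₀ ≈ 1590 lux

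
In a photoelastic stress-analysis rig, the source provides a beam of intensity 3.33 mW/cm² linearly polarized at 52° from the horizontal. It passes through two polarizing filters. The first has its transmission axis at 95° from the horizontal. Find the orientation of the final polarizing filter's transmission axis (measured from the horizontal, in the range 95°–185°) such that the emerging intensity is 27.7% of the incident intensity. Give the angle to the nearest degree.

θ ≈ 139°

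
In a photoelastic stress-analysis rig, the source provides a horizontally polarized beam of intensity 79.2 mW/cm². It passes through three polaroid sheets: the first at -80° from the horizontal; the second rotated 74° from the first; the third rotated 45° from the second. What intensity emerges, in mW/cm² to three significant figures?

I ≈ 0.0907 mW/cm²

I₁ = 79.2 mW/cm² · cos²(80°) = 2.388 mW/cm².
I₂ = I₁ · cos²(74°) = 2.388 · 0.07598 = 0.1814 mW/cm².
I₃ = I₂ · cos²(45°) = 0.1814 · 0.5 = 0.09072 mW/cm².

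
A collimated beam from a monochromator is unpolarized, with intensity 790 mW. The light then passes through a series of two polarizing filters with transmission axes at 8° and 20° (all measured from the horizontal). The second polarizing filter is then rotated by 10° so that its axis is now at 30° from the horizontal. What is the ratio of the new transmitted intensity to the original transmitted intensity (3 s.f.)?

I_new/I_old ≈ 0.899

Before rotation:
Unpolarized light through the first polarizer → I₁ = ½ I₀, now polarized at 8°.
I₂ = I₁ cos²(20° − 8°) = 0.5 I₀ · cos²(12°) = 0.4784 I₀.
After rotation:
Unpolarized light through the first polarizer → I₁ = ½ I₀, now polarized at 8°.
I₂ = I₁ cos²(30° − 8°) = 0.5 I₀ · cos²(22°) = 0.4298 I₀.
Ratio = 0.4298 / 0.4784 = 0.8985.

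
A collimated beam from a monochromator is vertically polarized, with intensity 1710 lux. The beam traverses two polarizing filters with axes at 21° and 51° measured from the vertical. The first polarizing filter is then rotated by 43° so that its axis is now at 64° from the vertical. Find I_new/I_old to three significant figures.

I_new/I_old ≈ 0.279

Before rotation:
I₁ = I₀ cos²(21° − 0°) = I₀ cos²(21°) = 0.8716 I₀.
I₂ = I₁ cos²(51° − 21°) = 0.8716 I₀ · cos²(30°) = 0.6537 I₀.
After rotation:
I₁ = I₀ cos²(64° − 0°) = I₀ cos²(64°) = 0.1922 I₀.
I₂ = I₁ cos²(51° − 64°) = 0.1922 I₀ · cos²(13°) = 0.1824 I₀.
Ratio = 0.1824 / 0.6537 = 0.2791.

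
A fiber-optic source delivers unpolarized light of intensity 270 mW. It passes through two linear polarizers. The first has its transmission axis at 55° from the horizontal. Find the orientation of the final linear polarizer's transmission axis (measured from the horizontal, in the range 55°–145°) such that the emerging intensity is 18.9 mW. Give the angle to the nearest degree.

θ ≈ 123°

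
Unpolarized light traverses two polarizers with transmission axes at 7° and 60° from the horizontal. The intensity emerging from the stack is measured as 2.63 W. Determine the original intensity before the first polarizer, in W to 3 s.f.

Unpolarized light through the first polarizer → I₁ = ½ I₀, now polarized at 7°.
I₂ = I₁ cos²(60° − 7°) = 0.5 I₀ · cos²(53°) = 0.1811 I₀.
So 2.63 W = 0.1811 I₀, giving I₀ = 2.63/0.1811 = 14.52 W.

I₀ ≈ 14.5 W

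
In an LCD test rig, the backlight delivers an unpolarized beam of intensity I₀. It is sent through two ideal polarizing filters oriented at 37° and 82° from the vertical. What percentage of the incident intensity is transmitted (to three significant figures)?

Unpolarized light through the first polarizer → I₁ = ½ I₀, now polarized at 37°.
I₂ = I₁ cos²(82° − 37°) = 0.5 I₀ · cos²(45°) = 0.25 I₀.
That is 25% of the incident intensity.

≈ 25.0%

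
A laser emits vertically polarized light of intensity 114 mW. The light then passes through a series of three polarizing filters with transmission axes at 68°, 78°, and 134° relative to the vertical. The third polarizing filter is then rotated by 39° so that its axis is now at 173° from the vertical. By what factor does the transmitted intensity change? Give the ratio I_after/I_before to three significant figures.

Before rotation:
By Malus's law, I₁ = I₀ cos²(68° − 0°) = I₀ cos²(68°) = 0.1403 I₀.
I₂ = I₁ cos²(78° − 68°) = 0.1403 I₀ · cos²(10°) = 0.1361 I₀.
I₃ = I₂ cos²(134° − 78°) = 0.1361 I₀ · cos²(56°) = 0.04256 I₀.
After rotation:
I₁ = I₀ cos²(68° − 0°) = I₀ cos²(68°) = 0.1403 I₀.
I₂ = I₁ cos²(78° − 68°) = 0.1403 I₀ · cos²(10°) = 0.1361 I₀.
Angle between axes 2 and 3: 85°. I₃ = 0.1361 I₀ · cos²(85°) = 0.001034 I₀.
Ratio = 0.001034 / 0.04256 = 0.02429.

I_new/I_old ≈ 0.0243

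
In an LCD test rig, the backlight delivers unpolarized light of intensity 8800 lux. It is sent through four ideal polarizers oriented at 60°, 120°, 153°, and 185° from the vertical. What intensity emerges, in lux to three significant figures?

Unpolarized light through the first polarizer → I₁ = 8800 lux/2 = 4400 lux, polarized at 60°.
I₂ = I₁ · cos²(60°) = 4400 · 0.25 = 1100 lux.
I₃ = I₂ · cos²(33°) = 1100 · 0.7034 = 773.7 lux.
I₄ = I₃ · cos²(32°) = 773.7 · 0.7192 = 556.4 lux.

I ≈ 556 lux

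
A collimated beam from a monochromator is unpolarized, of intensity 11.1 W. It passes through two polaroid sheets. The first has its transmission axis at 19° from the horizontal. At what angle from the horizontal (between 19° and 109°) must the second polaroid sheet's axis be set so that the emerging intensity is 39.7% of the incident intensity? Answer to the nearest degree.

θ ≈ 46°

Unpolarized light through the first polarizer → I₁ = ½ I₀, now polarized at 19°.
Need I₂/I₀ = 0.397, so cos²(θ − 19°) = 0.397 / 0.5 = 0.794.
θ − 19° = arccos(√0.794) = 27.0°, giving θ ≈ 19 + 27.0 = 46.0°.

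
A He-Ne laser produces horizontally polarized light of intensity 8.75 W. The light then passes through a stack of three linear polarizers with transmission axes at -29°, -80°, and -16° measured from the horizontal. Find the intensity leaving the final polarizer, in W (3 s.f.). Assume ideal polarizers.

By Malus's law, I₁ = 8.75 W · cos²(29°) = 6.693 W.
I₂ = I₁ · cos²(51°) = 6.693 · 0.396 = 2.651 W.
I₃ = I₂ · cos²(64°) = 2.651 · 0.1922 = 0.5094 W.

I ≈ 0.509 W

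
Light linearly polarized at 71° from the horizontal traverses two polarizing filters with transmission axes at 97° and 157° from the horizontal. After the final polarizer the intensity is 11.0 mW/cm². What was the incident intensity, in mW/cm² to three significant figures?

I₀ ≈ 54.5 mW/cm²

I₁ = I₀ cos²(97° − 71°) = I₀ cos²(26°) = 0.8078 I₀.
I₂ = I₁ cos²(157° − 97°) = 0.8078 I₀ · cos²(60°) = 0.202 I₀.
So 11.0 mW/cm² = 0.202 I₀, giving I₀ = 11.0/0.202 = 54.47 mW/cm².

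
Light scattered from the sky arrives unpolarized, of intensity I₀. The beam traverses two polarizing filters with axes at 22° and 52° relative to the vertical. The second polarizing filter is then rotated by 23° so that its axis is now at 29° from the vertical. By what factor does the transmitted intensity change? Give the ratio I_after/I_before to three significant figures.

I_new/I_old ≈ 1.31

Before rotation:
Unpolarized light through the first polarizer → I₁ = ½ I₀, now polarized at 22°.
I₂ = I₁ cos²(52° − 22°) = 0.5 I₀ · cos²(30°) = 0.375 I₀.
After rotation:
Unpolarized light through the first polarizer → I₁ = ½ I₀, now polarized at 22°.
I₂ = I₁ cos²(29° − 22°) = 0.5 I₀ · cos²(7°) = 0.4926 I₀.
Ratio = 0.4926 / 0.375 = 1.314.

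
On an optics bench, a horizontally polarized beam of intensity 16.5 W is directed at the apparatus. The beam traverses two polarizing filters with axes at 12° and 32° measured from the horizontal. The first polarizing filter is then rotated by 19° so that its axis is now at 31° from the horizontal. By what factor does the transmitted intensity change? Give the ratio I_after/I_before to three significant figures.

I_new/I_old ≈ 0.869

Before rotation:
By Malus's law, I₁ = I₀ cos²(12° − 0°) = I₀ cos²(12°) = 0.9568 I₀.
I₂ = I₁ cos²(32° − 12°) = 0.9568 I₀ · cos²(20°) = 0.8449 I₀.
After rotation:
I₁ = I₀ cos²(31° − 0°) = I₀ cos²(31°) = 0.7347 I₀.
I₂ = I₁ cos²(32° − 31°) = 0.7347 I₀ · cos²(1°) = 0.7345 I₀.
Ratio = 0.7345 / 0.8449 = 0.8694.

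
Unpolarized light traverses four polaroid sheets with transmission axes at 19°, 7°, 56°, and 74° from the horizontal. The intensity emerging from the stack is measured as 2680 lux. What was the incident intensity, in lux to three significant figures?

Unpolarized light through the first polarizer → I₁ = ½ I₀, now polarized at 19°.
I₂ = I₁ cos²(7° − 19°) = 0.5 I₀ · cos²(12°) = 0.4784 I₀.
I₃ = I₂ cos²(56° − 7°) = 0.4784 I₀ · cos²(49°) = 0.2059 I₀.
I₄ = I₃ cos²(74° − 56°) = 0.2059 I₀ · cos²(18°) = 0.1862 I₀.
So 2680 lux = 0.1862 I₀, giving I₀ = 2680/0.1862 = 1.439e+04 lux.

I₀ ≈ 1.44e4 lux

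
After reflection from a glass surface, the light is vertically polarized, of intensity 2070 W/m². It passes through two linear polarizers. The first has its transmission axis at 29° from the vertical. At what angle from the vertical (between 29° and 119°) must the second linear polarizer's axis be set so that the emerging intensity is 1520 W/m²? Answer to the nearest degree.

By Malus's law, I₁ = I₀ cos²(29° − 0°) = I₀ cos²(29°) = 0.765 I₀.
Target fraction: 1520 / 2070 W/m² = 0.7343 of I₀.
Need I₂/I₀ = 0.7343, so cos²(θ − 29°) = 0.7343 / 0.765 = 0.9599.
θ − 29° = arccos(√0.9599) = 11.5°, giving θ ≈ 29 + 11.5 = 40.5°.

θ ≈ 41°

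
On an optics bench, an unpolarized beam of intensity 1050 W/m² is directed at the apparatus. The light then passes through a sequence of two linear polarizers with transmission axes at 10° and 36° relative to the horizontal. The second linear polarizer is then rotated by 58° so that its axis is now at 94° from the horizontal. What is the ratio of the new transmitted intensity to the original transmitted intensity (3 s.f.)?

I_new/I_old ≈ 0.0135

Before rotation:
Unpolarized light through the first polarizer → I₁ = ½ I₀, now polarized at 10°.
I₂ = I₁ cos²(36° − 10°) = 0.5 I₀ · cos²(26°) = 0.4039 I₀.
After rotation:
Unpolarized light through the first polarizer → I₁ = ½ I₀, now polarized at 10°.
I₂ = I₁ cos²(94° − 10°) = 0.5 I₀ · cos²(84°) = 0.005463 I₀.
Ratio = 0.005463 / 0.4039 = 0.01353.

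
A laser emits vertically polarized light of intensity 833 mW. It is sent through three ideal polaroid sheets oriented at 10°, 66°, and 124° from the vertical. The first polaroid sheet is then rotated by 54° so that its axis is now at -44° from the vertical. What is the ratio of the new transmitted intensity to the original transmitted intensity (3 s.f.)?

Before rotation:
I₁ = I₀ cos²(10° − 0°) = I₀ cos²(10°) = 0.9698 I₀.
I₂ = I₁ cos²(66° − 10°) = 0.9698 I₀ · cos²(56°) = 0.3033 I₀.
I₃ = I₂ cos²(124° − 66°) = 0.3033 I₀ · cos²(58°) = 0.08516 I₀.
After rotation:
I₁ = I₀ cos²(-44° − 0°) = I₀ cos²(44°) = 0.5174 I₀.
Angle between axes 1 and 2: 70°. I₂ = 0.5174 I₀ · cos²(70°) = 0.06053 I₀.
I₃ = I₂ cos²(124° − 66°) = 0.06053 I₀ · cos²(58°) = 0.017 I₀.
Ratio = 0.017 / 0.08516 = 0.1996.

I_new/I_old ≈ 0.200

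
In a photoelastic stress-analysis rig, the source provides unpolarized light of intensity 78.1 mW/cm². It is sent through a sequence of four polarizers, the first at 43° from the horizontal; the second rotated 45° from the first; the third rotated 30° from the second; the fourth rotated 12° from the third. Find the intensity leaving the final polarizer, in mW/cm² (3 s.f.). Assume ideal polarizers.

Unpolarized light through the first polarizer → I₁ = 78.1 mW/cm²/2 = 39.05 mW/cm², polarized at 43°.
I₂ = I₁ · cos²(45°) = 39.05 · 0.5 = 19.53 mW/cm².
I₃ = I₂ · cos²(30°) = 19.53 · 0.75 = 14.64 mW/cm².
I₄ = I₃ · cos²(12°) = 14.64 · 0.9568 = 14.01 mW/cm².

I ≈ 14.0 mW/cm²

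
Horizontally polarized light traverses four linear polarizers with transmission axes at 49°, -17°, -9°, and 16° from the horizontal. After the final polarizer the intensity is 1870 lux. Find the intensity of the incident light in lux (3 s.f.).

I₀ ≈ 3.26e4 lux

I₁ = I₀ cos²(49° − 0°) = I₀ cos²(49°) = 0.4304 I₀.
I₂ = I₁ cos²(-17° − 49°) = 0.4304 I₀ · cos²(66°) = 0.07121 I₀.
I₃ = I₂ cos²(-9° + 17°) = 0.07121 I₀ · cos²(8°) = 0.06983 I₀.
I₄ = I₃ cos²(16° + 9°) = 0.06983 I₀ · cos²(25°) = 0.05735 I₀.
So 1870 lux = 0.05735 I₀, giving I₀ = 1870/0.05735 = 3.26e+04 lux.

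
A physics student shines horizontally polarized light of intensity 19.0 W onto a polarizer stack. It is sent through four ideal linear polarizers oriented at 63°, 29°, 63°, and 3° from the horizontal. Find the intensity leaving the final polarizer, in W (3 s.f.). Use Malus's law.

By Malus's law, I₁ = 19.0 W · cos²(63°) = 3.916 W.
I₂ = I₁ · cos²(34°) = 3.916 · 0.6873 = 2.692 W.
I₃ = I₂ · cos²(34°) = 2.692 · 0.6873 = 1.85 W.
I₄ = I₃ · cos²(60°) = 1.85 · 0.25 = 0.4625 W.

I ≈ 0.462 W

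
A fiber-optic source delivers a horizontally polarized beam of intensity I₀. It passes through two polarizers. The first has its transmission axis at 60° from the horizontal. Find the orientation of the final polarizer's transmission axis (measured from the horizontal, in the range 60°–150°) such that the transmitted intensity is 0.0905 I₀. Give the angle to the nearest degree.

θ ≈ 113°

I₁ = I₀ cos²(60° − 0°) = I₀ cos²(60°) = 0.25 I₀.
Need I₂/I₀ = 0.0905, so cos²(θ − 60°) = 0.0905 / 0.25 = 0.362.
θ − 60° = arccos(√0.362) = 53.0°, giving θ ≈ 60 + 53.0 = 113.0°.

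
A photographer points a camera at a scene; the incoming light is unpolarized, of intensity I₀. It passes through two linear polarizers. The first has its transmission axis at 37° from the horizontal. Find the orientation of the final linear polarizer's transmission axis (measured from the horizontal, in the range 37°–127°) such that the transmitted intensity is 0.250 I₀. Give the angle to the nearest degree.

Unpolarized light through the first polarizer → I₁ = ½ I₀, now polarized at 37°.
Need I₂/I₀ = 0.25, so cos²(θ − 37°) = 0.25 / 0.5 = 0.5.
θ − 37° = arccos(√0.5) = 45.0°, giving θ ≈ 37 + 45.0 = 82.0°.

θ ≈ 82°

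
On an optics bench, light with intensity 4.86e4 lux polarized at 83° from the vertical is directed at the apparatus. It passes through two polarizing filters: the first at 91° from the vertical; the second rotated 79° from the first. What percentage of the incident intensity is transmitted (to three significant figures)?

≈ 3.57%

I₁ = 4.86e4 lux · cos²(8°) = 4.766e+04 lux.
I₂ = I₁ · cos²(79°) = 4.766e+04 · 0.03641 = 1735 lux.
That is 3.57% of the incident intensity.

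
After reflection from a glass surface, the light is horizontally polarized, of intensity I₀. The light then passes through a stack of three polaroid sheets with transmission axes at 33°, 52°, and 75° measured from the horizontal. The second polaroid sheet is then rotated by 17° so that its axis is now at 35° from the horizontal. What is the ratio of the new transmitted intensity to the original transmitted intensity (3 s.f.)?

I_new/I_old ≈ 0.774

Before rotation:
I₁ = I₀ cos²(33° − 0°) = I₀ cos²(33°) = 0.7034 I₀.
I₂ = I₁ cos²(52° − 33°) = 0.7034 I₀ · cos²(19°) = 0.6288 I₀.
I₃ = I₂ cos²(75° − 52°) = 0.6288 I₀ · cos²(23°) = 0.5328 I₀.
After rotation:
I₁ = I₀ cos²(33° − 0°) = I₀ cos²(33°) = 0.7034 I₀.
I₂ = I₁ cos²(35° − 33°) = 0.7034 I₀ · cos²(2°) = 0.7025 I₀.
I₃ = I₂ cos²(75° − 35°) = 0.7025 I₀ · cos²(40°) = 0.4123 I₀.
Ratio = 0.4123 / 0.5328 = 0.7737.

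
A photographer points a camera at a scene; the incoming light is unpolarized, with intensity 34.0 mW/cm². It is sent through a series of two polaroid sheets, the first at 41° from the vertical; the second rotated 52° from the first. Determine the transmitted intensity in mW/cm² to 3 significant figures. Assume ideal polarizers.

I ≈ 6.44 mW/cm²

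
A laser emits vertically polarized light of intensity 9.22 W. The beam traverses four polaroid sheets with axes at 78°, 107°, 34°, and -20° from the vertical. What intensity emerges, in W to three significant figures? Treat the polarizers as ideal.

By Malus's law, I₁ = 9.22 W · cos²(78°) = 0.3986 W.
I₂ = I₁ · cos²(29°) = 0.3986 · 0.765 = 0.3049 W.
I₃ = I₂ · cos²(73°) = 0.3049 · 0.08548 = 0.02606 W.
I₄ = I₃ · cos²(54°) = 0.02606 · 0.3455 = 0.009004 W.

I ≈ 0.00900 W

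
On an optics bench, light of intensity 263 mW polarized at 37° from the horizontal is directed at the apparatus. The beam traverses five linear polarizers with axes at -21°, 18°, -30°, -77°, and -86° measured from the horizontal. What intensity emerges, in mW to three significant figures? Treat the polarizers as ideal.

I ≈ 9.06 mW

I₁ = 263 mW · cos²(58°) = 73.85 mW.
I₂ = I₁ · cos²(39°) = 73.85 · 0.604 = 44.6 mW.
I₃ = I₂ · cos²(48°) = 44.6 · 0.4477 = 19.97 mW.
I₄ = I₃ · cos²(47°) = 19.97 · 0.4651 = 9.289 mW.
I₅ = I₄ · cos²(9°) = 9.289 · 0.9755 = 9.062 mW.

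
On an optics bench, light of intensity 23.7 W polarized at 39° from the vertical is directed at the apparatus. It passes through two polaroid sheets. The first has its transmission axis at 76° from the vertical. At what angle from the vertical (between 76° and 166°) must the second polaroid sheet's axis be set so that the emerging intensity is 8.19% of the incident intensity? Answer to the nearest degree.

θ ≈ 145°

I₁ = I₀ cos²(76° − 39°) = I₀ cos²(37°) = 0.6378 I₀.
Need I₂/I₀ = 0.0819, so cos²(θ − 76°) = 0.0819 / 0.6378 = 0.1284.
θ − 76° = arccos(√0.1284) = 69.0°, giving θ ≈ 76 + 69.0 = 145.0°.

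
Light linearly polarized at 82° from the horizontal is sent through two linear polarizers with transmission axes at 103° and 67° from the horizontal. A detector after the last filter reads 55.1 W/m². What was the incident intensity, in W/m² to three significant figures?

I₀ ≈ 96.6 W/m²

I₁ = I₀ cos²(103° − 82°) = I₀ cos²(21°) = 0.8716 I₀.
I₂ = I₁ cos²(67° − 103°) = 0.8716 I₀ · cos²(36°) = 0.5705 I₀.
So 55.1 W/m² = 0.5705 I₀, giving I₀ = 55.1/0.5705 = 96.59 W/m².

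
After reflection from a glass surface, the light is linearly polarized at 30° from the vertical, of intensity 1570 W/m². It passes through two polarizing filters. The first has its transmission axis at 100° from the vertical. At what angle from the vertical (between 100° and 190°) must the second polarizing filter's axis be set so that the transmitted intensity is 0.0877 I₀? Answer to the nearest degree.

By Malus's law, I₁ = I₀ cos²(100° − 30°) = I₀ cos²(70°) = 0.117 I₀.
Need I₂/I₀ = 0.0877, so cos²(θ − 100°) = 0.0877 / 0.117 = 0.7497.
θ − 100° = arccos(√0.7497) = 30.0°, giving θ ≈ 100 + 30.0 = 130.0°.

θ ≈ 130°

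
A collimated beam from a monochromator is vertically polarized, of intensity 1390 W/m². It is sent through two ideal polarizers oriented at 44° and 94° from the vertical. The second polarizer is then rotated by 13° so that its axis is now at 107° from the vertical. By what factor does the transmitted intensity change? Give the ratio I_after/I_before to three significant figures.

I_new/I_old ≈ 0.499

Before rotation:
I₁ = I₀ cos²(44° − 0°) = I₀ cos²(44°) = 0.5174 I₀.
I₂ = I₁ cos²(94° − 44°) = 0.5174 I₀ · cos²(50°) = 0.2138 I₀.
After rotation:
I₁ = I₀ cos²(44° − 0°) = I₀ cos²(44°) = 0.5174 I₀.
I₂ = I₁ cos²(107° − 44°) = 0.5174 I₀ · cos²(63°) = 0.1067 I₀.
Ratio = 0.1067 / 0.2138 = 0.4988.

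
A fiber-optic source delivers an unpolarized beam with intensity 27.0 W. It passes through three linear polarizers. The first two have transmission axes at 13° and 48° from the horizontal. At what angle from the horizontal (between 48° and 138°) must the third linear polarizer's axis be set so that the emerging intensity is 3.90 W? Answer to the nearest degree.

θ ≈ 97°

Unpolarized light through the first polarizer → I₁ = ½ I₀, now polarized at 13°.
I₂ = I₁ cos²(48° − 13°) = 0.5 I₀ · cos²(35°) = 0.3355 I₀.
Target fraction: 3.90 / 27.0 W = 0.1444 of I₀.
Need I₃/I₀ = 0.1444, so cos²(θ − 48°) = 0.1444 / 0.3355 = 0.4305.
θ − 48° = arccos(√0.4305) = 49.0°, giving θ ≈ 48 + 49.0 = 97.0°.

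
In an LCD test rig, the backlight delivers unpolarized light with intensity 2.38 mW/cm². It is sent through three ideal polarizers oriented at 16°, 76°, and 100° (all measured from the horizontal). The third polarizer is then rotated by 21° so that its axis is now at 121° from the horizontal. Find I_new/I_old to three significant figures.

I_new/I_old ≈ 0.599

Before rotation:
Unpolarized light through the first polarizer → I₁ = ½ I₀, now polarized at 16°.
I₂ = I₁ cos²(76° − 16°) = 0.5 I₀ · cos²(60°) = 0.125 I₀.
I₃ = I₂ cos²(100° − 76°) = 0.125 I₀ · cos²(24°) = 0.1043 I₀.
After rotation:
Unpolarized light through the first polarizer → I₁ = ½ I₀, now polarized at 16°.
I₂ = I₁ cos²(76° − 16°) = 0.5 I₀ · cos²(60°) = 0.125 I₀.
I₃ = I₂ cos²(121° − 76°) = 0.125 I₀ · cos²(45°) = 0.0625 I₀.
Ratio = 0.0625 / 0.1043 = 0.5991.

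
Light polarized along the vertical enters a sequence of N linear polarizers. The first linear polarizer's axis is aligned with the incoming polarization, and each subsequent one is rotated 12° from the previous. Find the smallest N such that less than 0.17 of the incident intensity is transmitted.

First polarizer is aligned with the polarization: full transmission.
Each further stage multiplies by cos²(12°) = 0.9568.
After N polarizers: T = 0.9568^(N−1). Require T < 0.17 ⇒ N−1 > ln(0.17)/ln(0.9568) = 40.10, so N−1 ≥ 41 and N = 42.
Check: N=42 gives T = 0.1634 < 0.17; N=41 gives T = 0.1707.

N = 42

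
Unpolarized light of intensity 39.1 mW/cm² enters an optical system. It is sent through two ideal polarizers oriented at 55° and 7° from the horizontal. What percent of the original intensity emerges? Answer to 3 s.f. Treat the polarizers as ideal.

Unpolarized light through the first polarizer → I₁ = 39.1 mW/cm²/2 = 19.55 mW/cm², polarized at 55°.
I₂ = I₁ · cos²(48°) = 19.55 · 0.4477 = 8.753 mW/cm².
That is 22.39% of the incident intensity.

≈ 22.4%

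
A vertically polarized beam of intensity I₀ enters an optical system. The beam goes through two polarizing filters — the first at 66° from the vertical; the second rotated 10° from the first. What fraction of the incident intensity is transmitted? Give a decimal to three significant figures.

≈ 0.160 I₀

By Malus's law, I₁ = I₀ cos²(66° − 0°) = I₀ cos²(66°) = 0.1654 I₀.
I₂ = I₁ cos²(10°) = 0.1654 · 0.9698 I₀ = 0.1604 I₀.
Transmitted fraction = 0.1604.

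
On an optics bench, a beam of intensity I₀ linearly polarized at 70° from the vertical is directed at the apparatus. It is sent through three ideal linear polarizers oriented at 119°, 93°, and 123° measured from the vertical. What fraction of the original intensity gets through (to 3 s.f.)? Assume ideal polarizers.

≈ 0.261 I₀

I₁ = I₀ cos²(119° − 70°) = I₀ cos²(49°) = 0.4304 I₀.
I₂ = I₁ cos²(93° − 119°) = 0.4304 I₀ · cos²(26°) = 0.3477 I₀.
I₃ = I₂ cos²(123° − 93°) = 0.3477 I₀ · cos²(30°) = 0.2608 I₀.
Transmitted fraction = 0.2608.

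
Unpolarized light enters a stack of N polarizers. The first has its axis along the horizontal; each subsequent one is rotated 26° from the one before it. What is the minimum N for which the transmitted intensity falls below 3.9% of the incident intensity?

N = 13

First polarizer halves the unpolarized light: factor 1/2.
Each further stage multiplies by cos²(26°) = 0.8078.
After N polarizers: T = 0.5·0.8078^(N−1). Require T < 0.039 ⇒ N−1 > ln(0.039/0.5)/ln(0.8078) = 11.95, so N−1 ≥ 12 and N = 13.
Check: N=13 gives T = 0.03862 < 0.039; N=12 gives T = 0.04781.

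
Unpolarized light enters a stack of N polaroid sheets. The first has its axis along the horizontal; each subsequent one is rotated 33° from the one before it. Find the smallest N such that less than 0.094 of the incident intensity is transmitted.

First polarizer halves the unpolarized light: factor 1/2.
Each further stage multiplies by cos²(33°) = 0.7034.
After N polarizers: T = 0.5·0.7034^(N−1). Require T < 0.094 ⇒ N−1 > ln(0.094/0.5)/ln(0.7034) = 4.75, so N−1 ≥ 5 and N = 6.
Check: N=6 gives T = 0.08608 < 0.094; N=5 gives T = 0.1224.

N = 6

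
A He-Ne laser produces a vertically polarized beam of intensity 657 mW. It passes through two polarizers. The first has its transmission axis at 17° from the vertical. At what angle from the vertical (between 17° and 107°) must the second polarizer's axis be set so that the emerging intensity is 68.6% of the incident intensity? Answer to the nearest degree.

θ ≈ 47°

I₁ = I₀ cos²(17° − 0°) = I₀ cos²(17°) = 0.9145 I₀.
Need I₂/I₀ = 0.686, so cos²(θ − 17°) = 0.686 / 0.9145 = 0.7501.
θ − 17° = arccos(√0.7501) = 30.0°, giving θ ≈ 17 + 30.0 = 47.0°.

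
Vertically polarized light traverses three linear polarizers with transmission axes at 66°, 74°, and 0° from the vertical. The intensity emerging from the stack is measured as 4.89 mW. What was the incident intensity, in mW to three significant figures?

I₀ ≈ 397 mW

I₁ = I₀ cos²(66° − 0°) = I₀ cos²(66°) = 0.1654 I₀.
I₂ = I₁ cos²(74° − 66°) = 0.1654 I₀ · cos²(8°) = 0.1622 I₀.
I₃ = I₂ cos²(0° − 74°) = 0.1622 I₀ · cos²(74°) = 0.01233 I₀.
So 4.89 mW = 0.01233 I₀, giving I₀ = 4.89/0.01233 = 396.7 mW.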